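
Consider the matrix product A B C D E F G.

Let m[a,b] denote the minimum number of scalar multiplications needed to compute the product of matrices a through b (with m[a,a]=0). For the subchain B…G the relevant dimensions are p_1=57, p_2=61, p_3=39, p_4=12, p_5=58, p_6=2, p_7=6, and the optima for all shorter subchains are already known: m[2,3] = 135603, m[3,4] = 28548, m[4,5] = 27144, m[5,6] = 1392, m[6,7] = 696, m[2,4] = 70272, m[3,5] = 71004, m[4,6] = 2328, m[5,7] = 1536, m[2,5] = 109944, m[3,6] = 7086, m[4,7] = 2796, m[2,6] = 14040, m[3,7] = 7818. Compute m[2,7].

14724

m[2,7] = min over k∈[2,6] of m[2,k]+m[k+1,7]+p_{1}·p_k·p_{7}.
k=2: 0 + 7818 + 57·61·6 = 28680; k=3: 135603 + 2796 + 57·39·6 = 151737; k=4: 70272 + 1536 + 57·12·6 = 75912; k=5: 109944 + 696 + 57·58·6 = 130476; k=6: 14040 + 0 + 57·2·6 = 14724.
Minimum: 14724 at k=6.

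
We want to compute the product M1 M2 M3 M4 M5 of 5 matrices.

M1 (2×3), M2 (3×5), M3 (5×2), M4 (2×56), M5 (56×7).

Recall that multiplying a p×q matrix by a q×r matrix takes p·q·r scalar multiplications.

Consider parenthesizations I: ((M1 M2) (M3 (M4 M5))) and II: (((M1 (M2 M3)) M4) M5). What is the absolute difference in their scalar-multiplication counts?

96

Order I = ((M1 M2) (M3 (M4 M5))): (M1 M2): 2×3 by 3×5 → 2×5, cost 2·3·5 = 30; (M4 M5): 2×56 by 56×7 → 2×7, cost 2·56·7 = 784; (M3 (M4 M5)): 5×2 by 2×7 → 5×7, cost 5·2·7 = 70; cumulative 854; ((M1 M2) (M3 (M4 M5))): 2×5 by 5×7 → 2×7, cost 2·5·7 = 70; cumulative 954. Total 954.
Order II = (((M1 (M2 M3)) M4) M5): (M2 M3): 3×5 by 5×2 → 3×2, cost 3·5·2 = 30; (M1 (M2 M3)): 2×3 by 3×2 → 2×2, cost 2·3·2 = 12; cumulative 42; ((M1 (M2 M3)) M4): 2×2 by 2×56 → 2×56, cost 2·2·56 = 224; cumulative 266; (((M1 (M2 M3)) M4) M5): 2×56 by 56×7 → 2×7, cost 2·56·7 = 784; cumulative 1050. Total 1050.
Difference: |954 − 1050| = 96.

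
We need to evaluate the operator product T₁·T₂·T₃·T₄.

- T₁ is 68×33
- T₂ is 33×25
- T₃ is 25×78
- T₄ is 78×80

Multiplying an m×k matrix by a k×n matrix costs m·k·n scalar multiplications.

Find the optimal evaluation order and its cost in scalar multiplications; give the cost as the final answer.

Adjacent pairs: T₁T₂ = 68·33·25 = 56100; T₂T₃ = 33·25·78 = 64350; T₃T₄ = 25·78·80 = 156000.
Length 3: T₁..T₃: k=1: 0+64350+68·33·78=239382; k=2: 56100+0+68·25·78=188700 → min 188700 | T₂..T₄: k=2: 0+156000+33·25·80=222000; k=3: 64350+0+33·78·80=270270 → min 222000.
Length 4: T₁..T₄: k=1: 0+222000+68·33·80=401520; k=2: 56100+156000+68·25·80=348100; k=3: 188700+0+68·78·80=613020 → min 348100.
Optimal parenthesization: ((T₁·T₂)·(T₃·T₄)) with cost 348100.

348100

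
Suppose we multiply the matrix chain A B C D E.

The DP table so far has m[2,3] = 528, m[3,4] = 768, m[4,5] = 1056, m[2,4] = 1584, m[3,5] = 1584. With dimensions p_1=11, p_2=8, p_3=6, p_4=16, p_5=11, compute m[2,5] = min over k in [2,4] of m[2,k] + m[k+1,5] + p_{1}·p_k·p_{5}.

2310

m[2,5] = min over k∈[2,4] of m[2,k]+m[k+1,5]+p_{1}·p_k·p_{5}.
k=2: 0 + 1584 + 11·8·11 = 2552; k=3: 528 + 1056 + 11·6·11 = 2310; k=4: 1584 + 0 + 11·16·11 = 3520.
Minimum: 2310 at k=3.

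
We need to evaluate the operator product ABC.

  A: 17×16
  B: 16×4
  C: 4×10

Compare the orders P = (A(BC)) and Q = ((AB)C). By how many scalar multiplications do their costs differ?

1592

Order P = (A(BC)): (BC): 16×4 by 4×10 → 16×10, cost 16·4·10 = 640; (A(BC)): 17×16 by 16×10 → 17×10, cost 17·16·10 = 2720; cumulative 3360. Total 3360.
Order Q = ((AB)C): (AB): 17×16 by 16×4 → 17×4, cost 17·16·4 = 1088; ((AB)C): 17×4 by 4×10 → 17×10, cost 17·4·10 = 680; cumulative 1768. Total 1768.
Difference: |3360 − 1768| = 1592.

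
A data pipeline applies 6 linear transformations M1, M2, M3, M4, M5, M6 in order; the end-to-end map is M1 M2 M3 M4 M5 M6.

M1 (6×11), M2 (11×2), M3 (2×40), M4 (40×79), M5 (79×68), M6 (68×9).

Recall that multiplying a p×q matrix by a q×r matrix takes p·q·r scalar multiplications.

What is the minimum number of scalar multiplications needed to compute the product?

18528

Adjacent pairs: M1M2 = 6·11·2 = 132; M2M3 = 11·2·40 = 880; M3M4 = 2·40·79 = 6320; M4M5 = 40·79·68 = 214880; M5M6 = 79·68·9 = 48348.
Length 3: M1..M3: k=1: 0+880+6·11·40=3520; k=2: 132+0+6·2·40=612 → min 612 | M2..M4: k=2: 0+6320+11·2·79=8058; k=3: 880+0+11·40·79=35640 → min 8058 | M3..M5: k=3: 0+214880+2·40·68=220320; k=4: 6320+0+2·79·68=17064 → min 17064 | M4..M6: k=4: 0+48348+40·79·9=76788; k=5: 214880+0+40·68·9=239360 → min 76788.
Length 4: M1..M4: k=1: 0+8058+6·11·79=13272; k=2: 132+6320+6·2·79=7400; k=3: 612+0+6·40·79=19572 → min 7400 | M2..M5: k=2: 0+17064+11·2·68=18560; k=3: 880+214880+11·40·68=245680; k=4: 8058+0+11·79·68=67150 → min 18560 | M3..M6: k=3: 0+76788+2·40·9=77508; k=4: 6320+48348+2·79·9=56090; k=5: 17064+0+2·68·9=18288 → min 18288.
Length 5: M1..M5: k=1: 0+18560+6·11·68=23048; k=2: 132+17064+6·2·68=18012; k=3: 612+214880+6·40·68=231812; k=4: 7400+0+6·79·68=39632 → min 18012 | M2..M6: k=2: 0+18288+11·2·9=18486; k=3: 880+76788+11·40·9=81628; k=4: 8058+48348+11·79·9=64227; k=5: 18560+0+11·68·9=25292 → min 18486.
Length 6: M1..M6: k=1: 0+18486+6·11·9=19080; k=2: 132+18288+6·2·9=18528; k=3: 612+76788+6·40·9=79560; k=4: 7400+48348+6·79·9=60014; k=5: 18012+0+6·68·9=21684 → min 18528.
Optimal order: ((M1 M2) (((M3 M4) M5) M6)) with cost 18528.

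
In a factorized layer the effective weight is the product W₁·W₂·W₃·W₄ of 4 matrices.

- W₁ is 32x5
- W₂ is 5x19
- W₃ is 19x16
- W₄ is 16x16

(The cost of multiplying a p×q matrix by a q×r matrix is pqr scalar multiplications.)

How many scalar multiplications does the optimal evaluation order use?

Adjacent pairs: W₁W₂ = 32·5·19 = 3040; W₂W₃ = 5·19·16 = 1520; W₃W₄ = 19·16·16 = 4864.
Length 3: W₁..W₃: k=1: 0+1520+32·5·16=4080; k=2: 3040+0+32·19·16=12768 → min 4080 | W₂..W₄: k=2: 0+4864+5·19·16=6384; k=3: 1520+0+5·16·16=2800 → min 2800.
Length 4: W₁..W₄: k=1: 0+2800+32·5·16=5360; k=2: 3040+4864+32·19·16=17632; k=3: 4080+0+32·16·16=12272 → min 5360.
Optimal order: (W₁·((W₂·W₃)·W₄)) with cost 5360.

5360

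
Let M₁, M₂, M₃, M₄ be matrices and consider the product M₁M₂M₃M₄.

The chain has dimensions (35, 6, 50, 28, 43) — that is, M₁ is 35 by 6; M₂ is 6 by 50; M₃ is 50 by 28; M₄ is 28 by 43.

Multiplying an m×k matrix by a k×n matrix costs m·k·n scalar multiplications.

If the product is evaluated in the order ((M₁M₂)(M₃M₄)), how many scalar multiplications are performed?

(M₁M₂): 35×6 by 6×50 → 35×50, cost 35·6·50 = 10500
(M₃M₄): 50×28 by 28×43 → 50×43, cost 50·28·43 = 60200
((M₁M₂)(M₃M₄)): 35×50 by 50×43 → 35×43, cost 35·50·43 = 75250; cumulative 145950
Total: 145950 scalar multiplications.

145950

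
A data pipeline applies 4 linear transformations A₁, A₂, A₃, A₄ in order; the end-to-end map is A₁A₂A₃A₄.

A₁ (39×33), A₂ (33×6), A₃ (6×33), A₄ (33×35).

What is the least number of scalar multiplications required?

Adjacent pairs: A₁A₂ = 39·33·6 = 7722; A₂A₃ = 33·6·33 = 6534; A₃A₄ = 6·33·35 = 6930.
Length 3: A₁..A₃: k=1: 0+6534+39·33·33=49005; k=2: 7722+0+39·6·33=15444 → min 15444 | A₂..A₄: k=2: 0+6930+33·6·35=13860; k=3: 6534+0+33·33·35=44649 → min 13860.
Length 4: A₁..A₄: k=1: 0+13860+39·33·35=58905; k=2: 7722+6930+39·6·35=22842; k=3: 15444+0+39·33·35=60489 → min 22842.
Optimal order: ((A₁A₂)(A₃A₄)) with cost 22842.

22842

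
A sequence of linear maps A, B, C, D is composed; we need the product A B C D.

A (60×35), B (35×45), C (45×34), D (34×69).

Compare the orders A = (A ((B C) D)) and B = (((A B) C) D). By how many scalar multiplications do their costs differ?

46500

Order A = (A ((B C) D)): (B C): 35×45 by 45×34 → 35×34, cost 35·45·34 = 53550; ((B C) D): 35×34 by 34×69 → 35×69, cost 35·34·69 = 82110; cumulative 135660; (A ((B C) D)): 60×35 by 35×69 → 60×69, cost 60·35·69 = 144900; cumulative 280560. Total 280560.
Order B = (((A B) C) D): (A B): 60×35 by 35×45 → 60×45, cost 60·35·45 = 94500; ((A B) C): 60×45 by 45×34 → 60×34, cost 60·45·34 = 91800; cumulative 186300; (((A B) C) D): 60×34 by 34×69 → 60×69, cost 60·34·69 = 140760; cumulative 327060. Total 327060.
Difference: |280560 − 327060| = 46500.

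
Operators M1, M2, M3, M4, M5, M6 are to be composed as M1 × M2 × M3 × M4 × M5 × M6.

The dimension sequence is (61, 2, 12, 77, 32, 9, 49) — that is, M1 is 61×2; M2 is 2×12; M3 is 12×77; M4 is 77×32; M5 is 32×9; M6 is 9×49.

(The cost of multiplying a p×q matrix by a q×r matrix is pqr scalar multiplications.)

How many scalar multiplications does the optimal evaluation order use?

Adjacent pairs: M1M2 = 61·2·12 = 1464; M2M3 = 2·12·77 = 1848; M3M4 = 12·77·32 = 29568; M4M5 = 77·32·9 = 22176; M5M6 = 32·9·49 = 14112.
Length 3: M1..M3: k=1: 0+1848+61·2·77=11242; k=2: 1464+0+61·12·77=57828 → min 11242 | M2..M4: k=2: 0+29568+2·12·32=30336; k=3: 1848+0+2·77·32=6776 → min 6776 | M3..M5: k=3: 0+22176+12·77·9=30492; k=4: 29568+0+12·32·9=33024 → min 30492 | M4..M6: k=4: 0+14112+77·32·49=134848; k=5: 22176+0+77·9·49=56133 → min 56133.
Length 4: M1..M4: k=1: 0+6776+61·2·32=10680; k=2: 1464+29568+61·12·32=54456; k=3: 11242+0+61·77·32=161546 → min 10680 | M2..M5: k=2: 0+30492+2·12·9=30708; k=3: 1848+22176+2·77·9=25410; k=4: 6776+0+2·32·9=7352 → min 7352 | M3..M6: k=3: 0+56133+12·77·49=101409; k=4: 29568+14112+12·32·49=62496; k=5: 30492+0+12·9·49=35784 → min 35784.
Length 5: M1..M5: k=1: 0+7352+61·2·9=8450; k=2: 1464+30492+61·12·9=38544; k=3: 11242+22176+61·77·9=75691; k=4: 10680+0+61·32·9=28248 → min 8450 | M2..M6: k=2: 0+35784+2·12·49=36960; k=3: 1848+56133+2·77·49=65527; k=4: 6776+14112+2·32·49=24024; k=5: 7352+0+2·9·49=8234 → min 8234.
Length 6: M1..M6: k=1: 0+8234+61·2·49=14212; k=2: 1464+35784+61·12·49=73116; k=3: 11242+56133+61·77·49=297528; k=4: 10680+14112+61·32·49=120440; k=5: 8450+0+61·9·49=35351 → min 14212.
Optimal order: (M1 × ((((M2 × M3) × M4) × M5) × M6)) with cost 14212.

14212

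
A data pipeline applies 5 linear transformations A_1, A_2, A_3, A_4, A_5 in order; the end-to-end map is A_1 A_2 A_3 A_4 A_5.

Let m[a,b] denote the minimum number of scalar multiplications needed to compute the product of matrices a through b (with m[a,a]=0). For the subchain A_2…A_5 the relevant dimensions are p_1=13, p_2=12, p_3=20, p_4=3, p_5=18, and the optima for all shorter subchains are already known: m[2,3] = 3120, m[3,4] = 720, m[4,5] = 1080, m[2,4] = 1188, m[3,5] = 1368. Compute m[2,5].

m[2,5] = min over k∈[2,4] of m[2,k]+m[k+1,5]+p_{1}·p_k·p_{5}.
k=2: 0 + 1368 + 13·12·18 = 4176; k=3: 3120 + 1080 + 13·20·18 = 8880; k=4: 1188 + 0 + 13·3·18 = 1890.
Minimum: 1890 at k=4.

1890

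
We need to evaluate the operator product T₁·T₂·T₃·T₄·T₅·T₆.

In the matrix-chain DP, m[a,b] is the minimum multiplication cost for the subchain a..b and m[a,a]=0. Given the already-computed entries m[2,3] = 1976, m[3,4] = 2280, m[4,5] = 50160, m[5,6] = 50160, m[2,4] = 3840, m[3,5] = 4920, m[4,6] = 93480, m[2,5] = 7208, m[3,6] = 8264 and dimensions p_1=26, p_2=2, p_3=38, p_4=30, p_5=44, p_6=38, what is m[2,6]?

10240

m[2,6] = min over k∈[2,5] of m[2,k]+m[k+1,6]+p_{1}·p_k·p_{6}.
k=2: 0 + 8264 + 26·2·38 = 10240; k=3: 1976 + 93480 + 26·38·38 = 133000; k=4: 3840 + 50160 + 26·30·38 = 83640; k=5: 7208 + 0 + 26·44·38 = 50680.
Minimum: 10240 at k=2.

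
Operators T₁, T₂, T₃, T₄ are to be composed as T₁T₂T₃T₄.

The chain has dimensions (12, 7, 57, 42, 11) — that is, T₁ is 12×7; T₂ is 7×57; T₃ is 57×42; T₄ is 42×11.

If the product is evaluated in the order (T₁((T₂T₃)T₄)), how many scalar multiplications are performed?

20916

(T₂T₃): 7×57 by 57×42 → 7×42, cost 7·57·42 = 16758
((T₂T₃)T₄): 7×42 by 42×11 → 7×11, cost 7·42·11 = 3234; cumulative 19992
(T₁((T₂T₃)T₄)): 12×7 by 7×11 → 12×11, cost 12·7·11 = 924; cumulative 20916
Total: 20916 scalar multiplications.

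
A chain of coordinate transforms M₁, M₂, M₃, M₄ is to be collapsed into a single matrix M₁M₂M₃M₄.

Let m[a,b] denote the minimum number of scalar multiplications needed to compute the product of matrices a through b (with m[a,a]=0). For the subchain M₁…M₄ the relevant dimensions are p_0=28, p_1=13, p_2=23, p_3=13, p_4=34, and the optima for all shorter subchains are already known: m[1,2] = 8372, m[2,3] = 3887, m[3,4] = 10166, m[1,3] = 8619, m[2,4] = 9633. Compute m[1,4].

m[1,4] = min over k∈[1,3] of m[1,k]+m[k+1,4]+p_{0}·p_k·p_{4}.
k=1: 0 + 9633 + 28·13·34 = 22009; k=2: 8372 + 10166 + 28·23·34 = 40434; k=3: 8619 + 0 + 28·13·34 = 20995.
Minimum: 20995 at k=3.

20995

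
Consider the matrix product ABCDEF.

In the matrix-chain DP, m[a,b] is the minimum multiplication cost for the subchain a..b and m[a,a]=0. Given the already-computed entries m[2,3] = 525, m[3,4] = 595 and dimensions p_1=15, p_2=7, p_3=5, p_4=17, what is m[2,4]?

1800

m[2,4] = min over k∈[2,3] of m[2,k]+m[k+1,4]+p_{1}·p_k·p_{4}.
k=2: 0 + 595 + 15·7·17 = 2380; k=3: 525 + 0 + 15·5·17 = 1800.
Minimum: 1800 at k=3.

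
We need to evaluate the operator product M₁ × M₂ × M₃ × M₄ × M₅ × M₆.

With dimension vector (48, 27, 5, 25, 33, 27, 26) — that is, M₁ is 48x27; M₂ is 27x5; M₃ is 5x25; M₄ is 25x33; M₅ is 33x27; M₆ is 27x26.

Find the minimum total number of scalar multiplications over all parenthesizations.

24810

Adjacent pairs: M₁M₂ = 48·27·5 = 6480; M₂M₃ = 27·5·25 = 3375; M₃M₄ = 5·25·33 = 4125; M₄M₅ = 25·33·27 = 22275; M₅M₆ = 33·27·26 = 23166.
Length 3: M₁..M₃: k=1: 0+3375+48·27·25=35775; k=2: 6480+0+48·5·25=12480 → min 12480 | M₂..M₄: k=2: 0+4125+27·5·33=8580; k=3: 3375+0+27·25·33=25650 → min 8580 | M₃..M₅: k=3: 0+22275+5·25·27=25650; k=4: 4125+0+5·33·27=8580 → min 8580 | M₄..M₆: k=4: 0+23166+25·33·26=44616; k=5: 22275+0+25·27·26=39825 → min 39825.
Length 4: M₁..M₄: k=1: 0+8580+48·27·33=51348; k=2: 6480+4125+48·5·33=18525; k=3: 12480+0+48·25·33=52080 → min 18525 | M₂..M₅: k=2: 0+8580+27·5·27=12225; k=3: 3375+22275+27·25·27=43875; k=4: 8580+0+27·33·27=32637 → min 12225 | M₃..M₆: k=3: 0+39825+5·25·26=43075; k=4: 4125+23166+5·33·26=31581; k=5: 8580+0+5·27·26=12090 → min 12090.
Length 5: M₁..M₅: k=1: 0+12225+48·27·27=47217; k=2: 6480+8580+48·5·27=21540; k=3: 12480+22275+48·25·27=67155; k=4: 18525+0+48·33·27=61293 → min 21540 | M₂..M₆: k=2: 0+12090+27·5·26=15600; k=3: 3375+39825+27·25·26=60750; k=4: 8580+23166+27·33·26=54912; k=5: 12225+0+27·27·26=31179 → min 15600.
Length 6: M₁..M₆: k=1: 0+15600+48·27·26=49296; k=2: 6480+12090+48·5·26=24810; k=3: 12480+39825+48·25·26=83505; k=4: 18525+23166+48·33·26=82875; k=5: 21540+0+48·27·26=55236 → min 24810.
Optimal order: ((M₁ × M₂) × (((M₃ × M₄) × M₅) × M₆)) with cost 24810.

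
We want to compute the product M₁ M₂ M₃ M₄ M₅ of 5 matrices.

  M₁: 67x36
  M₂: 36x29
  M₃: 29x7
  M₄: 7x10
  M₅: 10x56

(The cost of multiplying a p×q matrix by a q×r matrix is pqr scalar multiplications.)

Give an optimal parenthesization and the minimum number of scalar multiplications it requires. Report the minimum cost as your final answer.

54376

Adjacent pairs: M₁M₂ = 67·36·29 = 69948; M₂M₃ = 36·29·7 = 7308; M₃M₄ = 29·7·10 = 2030; M₄M₅ = 7·10·56 = 3920.
Length 3: M₁..M₃: k=1: 0+7308+67·36·7=24192; k=2: 69948+0+67·29·7=83549 → min 24192 | M₂..M₄: k=2: 0+2030+36·29·10=12470; k=3: 7308+0+36·7·10=9828 → min 9828 | M₃..M₅: k=3: 0+3920+29·7·56=15288; k=4: 2030+0+29·10·56=18270 → min 15288.
Length 4: M₁..M₄: k=1: 0+9828+67·36·10=33948; k=2: 69948+2030+67·29·10=91408; k=3: 24192+0+67·7·10=28882 → min 28882 | M₂..M₅: k=2: 0+15288+36·29·56=73752; k=3: 7308+3920+36·7·56=25340; k=4: 9828+0+36·10·56=29988 → min 25340.
Length 5: M₁..M₅: k=1: 0+25340+67·36·56=160412; k=2: 69948+15288+67·29·56=194044; k=3: 24192+3920+67·7·56=54376; k=4: 28882+0+67·10·56=66402 → min 54376.
Optimal parenthesization: ((M₁ (M₂ M₃)) (M₄ M₅)) with cost 54376.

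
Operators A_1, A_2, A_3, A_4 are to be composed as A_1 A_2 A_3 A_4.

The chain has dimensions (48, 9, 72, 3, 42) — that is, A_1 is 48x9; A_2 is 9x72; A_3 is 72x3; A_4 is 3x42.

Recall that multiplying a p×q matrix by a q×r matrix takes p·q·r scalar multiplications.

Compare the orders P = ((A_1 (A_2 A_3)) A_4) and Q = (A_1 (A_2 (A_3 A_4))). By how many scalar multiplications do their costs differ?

45144

Order P = ((A_1 (A_2 A_3)) A_4): (A_2 A_3): 9×72 by 72×3 → 9×3, cost 9·72·3 = 1944; (A_1 (A_2 A_3)): 48×9 by 9×3 → 48×3, cost 48·9·3 = 1296; cumulative 3240; ((A_1 (A_2 A_3)) A_4): 48×3 by 3×42 → 48×42, cost 48·3·42 = 6048; cumulative 9288. Total 9288.
Order Q = (A_1 (A_2 (A_3 A_4))): (A_3 A_4): 72×3 by 3×42 → 72×42, cost 72·3·42 = 9072; (A_2 (A_3 A_4)): 9×72 by 72×42 → 9×42, cost 9·72·42 = 27216; cumulative 36288; (A_1 (A_2 (A_3 A_4))): 48×9 by 9×42 → 48×42, cost 48·9·42 = 18144; cumulative 54432. Total 54432.
Difference: |9288 − 54432| = 45144.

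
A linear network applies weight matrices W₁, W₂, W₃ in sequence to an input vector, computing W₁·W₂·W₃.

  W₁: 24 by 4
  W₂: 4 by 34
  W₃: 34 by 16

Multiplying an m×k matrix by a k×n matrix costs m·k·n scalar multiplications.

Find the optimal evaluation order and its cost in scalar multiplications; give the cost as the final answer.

(W₁·(W₂·W₃)): cost 3712.
((W₁·W₂)·W₃): cost 16320.
Optimal: (W₁·(W₂·W₃)) with cost 3712.

3712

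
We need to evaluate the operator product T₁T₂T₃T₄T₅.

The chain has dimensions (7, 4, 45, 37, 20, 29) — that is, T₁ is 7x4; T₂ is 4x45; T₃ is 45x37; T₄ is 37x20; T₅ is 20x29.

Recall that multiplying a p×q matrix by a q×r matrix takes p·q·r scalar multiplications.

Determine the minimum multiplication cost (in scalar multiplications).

12752

Adjacent pairs: T₁T₂ = 7·4·45 = 1260; T₂T₃ = 4·45·37 = 6660; T₃T₄ = 45·37·20 = 33300; T₄T₅ = 37·20·29 = 21460.
Length 3: T₁..T₃: k=1: 0+6660+7·4·37=7696; k=2: 1260+0+7·45·37=12915 → min 7696 | T₂..T₄: k=2: 0+33300+4·45·20=36900; k=3: 6660+0+4·37·20=9620 → min 9620 | T₃..T₅: k=3: 0+21460+45·37·29=69745; k=4: 33300+0+45·20·29=59400 → min 59400.
Length 4: T₁..T₄: k=1: 0+9620+7·4·20=10180; k=2: 1260+33300+7·45·20=40860; k=3: 7696+0+7·37·20=12876 → min 10180 | T₂..T₅: k=2: 0+59400+4·45·29=64620; k=3: 6660+21460+4·37·29=32412; k=4: 9620+0+4·20·29=11940 → min 11940.
Length 5: T₁..T₅: k=1: 0+11940+7·4·29=12752; k=2: 1260+59400+7·45·29=69795; k=3: 7696+21460+7·37·29=36667; k=4: 10180+0+7·20·29=14240 → min 12752.
Optimal order: (T₁(((T₂T₃)T₄)T₅)) with cost 12752.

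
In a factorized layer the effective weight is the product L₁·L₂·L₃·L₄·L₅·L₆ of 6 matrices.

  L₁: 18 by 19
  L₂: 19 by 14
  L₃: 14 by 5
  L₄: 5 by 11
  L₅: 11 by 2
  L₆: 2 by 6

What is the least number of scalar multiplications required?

Adjacent pairs: L₁L₂ = 18·19·14 = 4788; L₂L₃ = 19·14·5 = 1330; L₃L₄ = 14·5·11 = 770; L₄L₅ = 5·11·2 = 110; L₅L₆ = 11·2·6 = 132.
Length 3: L₁..L₃: k=1: 0+1330+18·19·5=3040; k=2: 4788+0+18·14·5=6048 → min 3040 | L₂..L₄: k=2: 0+770+19·14·11=3696; k=3: 1330+0+19·5·11=2375 → min 2375 | L₃..L₅: k=3: 0+110+14·5·2=250; k=4: 770+0+14·11·2=1078 → min 250 | L₄..L₆: k=4: 0+132+5·11·6=462; k=5: 110+0+5·2·6=170 → min 170.
Length 4: L₁..L₄: k=1: 0+2375+18·19·11=6137; k=2: 4788+770+18·14·11=8330; k=3: 3040+0+18·5·11=4030 → min 4030 | L₂..L₅: k=2: 0+250+19·14·2=782; k=3: 1330+110+19·5·2=1630; k=4: 2375+0+19·11·2=2793 → min 782 | L₃..L₆: k=3: 0+170+14·5·6=590; k=4: 770+132+14·11·6=1826; k=5: 250+0+14·2·6=418 → min 418.
Length 5: L₁..L₅: k=1: 0+782+18·19·2=1466; k=2: 4788+250+18·14·2=5542; k=3: 3040+110+18·5·2=3330; k=4: 4030+0+18·11·2=4426 → min 1466 | L₂..L₆: k=2: 0+418+19·14·6=2014; k=3: 1330+170+19·5·6=2070; k=4: 2375+132+19·11·6=3761; k=5: 782+0+19·2·6=1010 → min 1010.
Length 6: L₁..L₆: k=1: 0+1010+18·19·6=3062; k=2: 4788+418+18·14·6=6718; k=3: 3040+170+18·5·6=3750; k=4: 4030+132+18·11·6=5350; k=5: 1466+0+18·2·6=1682 → min 1682.
Optimal order: ((L₁·(L₂·(L₃·(L₄·L₅))))·L₆) with cost 1682.

1682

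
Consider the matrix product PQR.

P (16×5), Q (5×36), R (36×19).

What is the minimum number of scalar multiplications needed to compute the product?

4940

Order (P(QR)): (QR): 5×36 by 36×19 → 5×19, cost 5·36·19 = 3420; (P(QR)): 16×5 by 5×19 → 16×19, cost 16·5·19 = 1520; cumulative 4940. Total 4940.
Order ((PQ)R): (PQ): 16×5 by 5×36 → 16×36, cost 16·5·36 = 2880; ((PQ)R): 16×36 by 36×19 → 16×19, cost 16·36·19 = 10944; cumulative 13824. Total 13824.
Minimum: 4940.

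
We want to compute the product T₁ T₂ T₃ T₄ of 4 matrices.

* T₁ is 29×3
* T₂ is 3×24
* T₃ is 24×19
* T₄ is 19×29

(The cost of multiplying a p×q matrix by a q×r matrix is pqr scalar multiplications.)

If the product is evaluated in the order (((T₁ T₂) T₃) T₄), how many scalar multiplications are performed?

31291

(T₁ T₂): 29×3 by 3×24 → 29×24, cost 29·3·24 = 2088
((T₁ T₂) T₃): 29×24 by 24×19 → 29×19, cost 29·24·19 = 13224; cumulative 15312
(((T₁ T₂) T₃) T₄): 29×19 by 19×29 → 29×29, cost 29·19·29 = 15979; cumulative 31291
Total: 31291 scalar multiplications.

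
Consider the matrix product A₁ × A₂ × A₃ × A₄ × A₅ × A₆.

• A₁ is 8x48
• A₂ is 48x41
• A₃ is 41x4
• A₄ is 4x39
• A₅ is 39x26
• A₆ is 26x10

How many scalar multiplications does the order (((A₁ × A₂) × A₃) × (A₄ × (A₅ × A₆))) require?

29076

(A₁ × A₂): 8×48 by 48×41 → 8×41, cost 8·48·41 = 15744
((A₁ × A₂) × A₃): 8×41 by 41×4 → 8×4, cost 8·41·4 = 1312; cumulative 17056
(A₅ × A₆): 39×26 by 26×10 → 39×10, cost 39·26·10 = 10140
(A₄ × (A₅ × A₆)): 4×39 by 39×10 → 4×10, cost 4·39·10 = 1560; cumulative 11700
(((A₁ × A₂) × A₃) × (A₄ × (A₅ × A₆))): 8×4 by 4×10 → 8×10, cost 8·4·10 = 320; cumulative 29076
Total: 29076 scalar multiplications.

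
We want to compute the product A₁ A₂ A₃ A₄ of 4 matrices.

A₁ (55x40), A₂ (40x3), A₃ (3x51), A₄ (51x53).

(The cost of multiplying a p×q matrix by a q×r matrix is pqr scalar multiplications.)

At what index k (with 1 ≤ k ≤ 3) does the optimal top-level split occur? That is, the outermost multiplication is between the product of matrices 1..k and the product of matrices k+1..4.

Adjacent pairs: A₁A₂ = 55·40·3 = 6600; A₂A₃ = 40·3·51 = 6120; A₃A₄ = 3·51·53 = 8109.
Length 3: A₁..A₃: k=1: 0+6120+55·40·51=118320; k=2: 6600+0+55·3·51=15015 → min 15015 | A₂..A₄: k=2: 0+8109+40·3·53=14469; k=3: 6120+0+40·51·53=114240 → min 14469.
Top-level splits: k=1: (A₁..A₁)·(A₂..A₄) → 0+14469+55·40·53 = 131069; k=2: (A₁..A₂)·(A₃..A₄) → 6600+8109+55·3·53 = 23454; k=3: (A₁..A₃)·(A₄..A₄) → 15015+0+55·51·53 = 163680.
Best split is after A₂, i.e. k = 2.

2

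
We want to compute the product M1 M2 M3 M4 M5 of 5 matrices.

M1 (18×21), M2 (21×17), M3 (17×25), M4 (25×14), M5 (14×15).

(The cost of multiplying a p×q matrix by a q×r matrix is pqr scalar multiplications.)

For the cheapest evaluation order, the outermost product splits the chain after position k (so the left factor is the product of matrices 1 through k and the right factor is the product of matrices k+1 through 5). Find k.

4

Adjacent pairs: M1M2 = 18·21·17 = 6426; M2M3 = 21·17·25 = 8925; M3M4 = 17·25·14 = 5950; M4M5 = 25·14·15 = 5250.
Length 3: M1..M3: k=1: 0+8925+18·21·25=18375; k=2: 6426+0+18·17·25=14076 → min 14076 | M2..M4: k=2: 0+5950+21·17·14=10948; k=3: 8925+0+21·25·14=16275 → min 10948 | M3..M5: k=3: 0+5250+17·25·15=11625; k=4: 5950+0+17·14·15=9520 → min 9520.
Length 4: M1..M4: k=1: 0+10948+18·21·14=16240; k=2: 6426+5950+18·17·14=16660; k=3: 14076+0+18·25·14=20376 → min 16240 | M2..M5: k=2: 0+9520+21·17·15=14875; k=3: 8925+5250+21·25·15=22050; k=4: 10948+0+21·14·15=15358 → min 14875.
Top-level splits: k=1: (M1..M1)·(M2..M5) → 0+14875+18·21·15 = 20545; k=2: (M1..M2)·(M3..M5) → 6426+9520+18·17·15 = 20536; k=3: (M1..M3)·(M4..M5) → 14076+5250+18·25·15 = 26076; k=4: (M1..M4)·(M5..M5) → 16240+0+18·14·15 = 20020.
Best split is after M4, i.e. k = 4.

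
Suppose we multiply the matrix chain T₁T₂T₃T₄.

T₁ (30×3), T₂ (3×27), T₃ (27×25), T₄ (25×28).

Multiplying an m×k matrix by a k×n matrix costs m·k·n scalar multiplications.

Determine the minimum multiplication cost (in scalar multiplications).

Adjacent pairs: T₁T₂ = 30·3·27 = 2430; T₂T₃ = 3·27·25 = 2025; T₃T₄ = 27·25·28 = 18900.
Length 3: T₁..T₃: k=1: 0+2025+30·3·25=4275; k=2: 2430+0+30·27·25=22680 → min 4275 | T₂..T₄: k=2: 0+18900+3·27·28=21168; k=3: 2025+0+3·25·28=4125 → min 4125.
Length 4: T₁..T₄: k=1: 0+4125+30·3·28=6645; k=2: 2430+18900+30·27·28=44010; k=3: 4275+0+30·25·28=25275 → min 6645.
Optimal order: (T₁((T₂T₃)T₄)) with cost 6645.

6645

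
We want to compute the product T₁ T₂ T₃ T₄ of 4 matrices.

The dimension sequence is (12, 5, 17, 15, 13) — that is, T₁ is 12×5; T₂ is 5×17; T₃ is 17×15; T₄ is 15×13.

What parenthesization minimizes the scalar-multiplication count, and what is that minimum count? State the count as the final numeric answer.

3030

Adjacent pairs: T₁T₂ = 12·5·17 = 1020; T₂T₃ = 5·17·15 = 1275; T₃T₄ = 17·15·13 = 3315.
Length 3: T₁..T₃: k=1: 0+1275+12·5·15=2175; k=2: 1020+0+12·17·15=4080 → min 2175 | T₂..T₄: k=2: 0+3315+5·17·13=4420; k=3: 1275+0+5·15·13=2250 → min 2250.
Length 4: T₁..T₄: k=1: 0+2250+12·5·13=3030; k=2: 1020+3315+12·17·13=6987; k=3: 2175+0+12·15·13=4515 → min 3030.
Optimal parenthesization: (T₁ ((T₂ T₃) T₄)) with cost 3030.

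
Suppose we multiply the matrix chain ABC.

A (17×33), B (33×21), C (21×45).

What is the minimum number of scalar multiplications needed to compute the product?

27846

Order (A(BC)): (BC): 33×21 by 21×45 → 33×45, cost 33·21·45 = 31185; (A(BC)): 17×33 by 33×45 → 17×45, cost 17·33·45 = 25245; cumulative 56430. Total 56430.
Order ((AB)C): (AB): 17×33 by 33×21 → 17×21, cost 17·33·21 = 11781; ((AB)C): 17×21 by 21×45 → 17×45, cost 17·21·45 = 16065; cumulative 27846. Total 27846.
Minimum: 27846.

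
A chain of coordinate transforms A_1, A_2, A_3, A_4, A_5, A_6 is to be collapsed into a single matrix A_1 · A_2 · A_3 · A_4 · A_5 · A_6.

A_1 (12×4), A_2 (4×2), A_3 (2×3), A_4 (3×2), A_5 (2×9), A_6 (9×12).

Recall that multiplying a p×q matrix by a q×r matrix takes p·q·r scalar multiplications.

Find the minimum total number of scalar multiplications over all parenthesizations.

Adjacent pairs: A_1A_2 = 12·4·2 = 96; A_2A_3 = 4·2·3 = 24; A_3A_4 = 2·3·2 = 12; A_4A_5 = 3·2·9 = 54; A_5A_6 = 2·9·12 = 216.
Length 3: A_1..A_3: k=1: 0+24+12·4·3=168; k=2: 96+0+12·2·3=168 → min 168 | A_2..A_4: k=2: 0+12+4·2·2=28; k=3: 24+0+4·3·2=48 → min 28 | A_3..A_5: k=3: 0+54+2·3·9=108; k=4: 12+0+2·2·9=48 → min 48 | A_4..A_6: k=4: 0+216+3·2·12=288; k=5: 54+0+3·9·12=378 → min 288.
Length 4: A_1..A_4: k=1: 0+28+12·4·2=124; k=2: 96+12+12·2·2=156; k=3: 168+0+12·3·2=240 → min 124 | A_2..A_5: k=2: 0+48+4·2·9=120; k=3: 24+54+4·3·9=186; k=4: 28+0+4·2·9=100 → min 100 | A_3..A_6: k=3: 0+288+2·3·12=360; k=4: 12+216+2·2·12=276; k=5: 48+0+2·9·12=264 → min 264.
Length 5: A_1..A_5: k=1: 0+100+12·4·9=532; k=2: 96+48+12·2·9=360; k=3: 168+54+12·3·9=546; k=4: 124+0+12·2·9=340 → min 340 | A_2..A_6: k=2: 0+264+4·2·12=360; k=3: 24+288+4·3·12=456; k=4: 28+216+4·2·12=340; k=5: 100+0+4·9·12=532 → min 340.
Length 6: A_1..A_6: k=1: 0+340+12·4·12=916; k=2: 96+264+12·2·12=648; k=3: 168+288+12·3·12=888; k=4: 124+216+12·2·12=628; k=5: 340+0+12·9·12=1636 → min 628.
Optimal order: ((A_1 · (A_2 · (A_3 · A_4))) · (A_5 · A_6)) with cost 628.

628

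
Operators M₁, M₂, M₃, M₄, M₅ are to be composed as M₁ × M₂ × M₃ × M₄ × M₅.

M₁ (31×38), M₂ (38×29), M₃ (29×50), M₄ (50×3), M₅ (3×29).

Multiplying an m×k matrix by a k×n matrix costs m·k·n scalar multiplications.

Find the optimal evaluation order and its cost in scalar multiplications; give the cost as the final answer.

Adjacent pairs: M₁M₂ = 31·38·29 = 34162; M₂M₃ = 38·29·50 = 55100; M₃M₄ = 29·50·3 = 4350; M₄M₅ = 50·3·29 = 4350.
Length 3: M₁..M₃: k=1: 0+55100+31·38·50=114000; k=2: 34162+0+31·29·50=79112 → min 79112 | M₂..M₄: k=2: 0+4350+38·29·3=7656; k=3: 55100+0+38·50·3=60800 → min 7656 | M₃..M₅: k=3: 0+4350+29·50·29=46400; k=4: 4350+0+29·3·29=6873 → min 6873.
Length 4: M₁..M₄: k=1: 0+7656+31·38·3=11190; k=2: 34162+4350+31·29·3=41209; k=3: 79112+0+31·50·3=83762 → min 11190 | M₂..M₅: k=2: 0+6873+38·29·29=38831; k=3: 55100+4350+38·50·29=114550; k=4: 7656+0+38·3·29=10962 → min 10962.
Length 5: M₁..M₅: k=1: 0+10962+31·38·29=45124; k=2: 34162+6873+31·29·29=67106; k=3: 79112+4350+31·50·29=128412; k=4: 11190+0+31·3·29=13887 → min 13887.
Optimal parenthesization: ((M₁ × (M₂ × (M₃ × M₄))) × M₅) with cost 13887.

13887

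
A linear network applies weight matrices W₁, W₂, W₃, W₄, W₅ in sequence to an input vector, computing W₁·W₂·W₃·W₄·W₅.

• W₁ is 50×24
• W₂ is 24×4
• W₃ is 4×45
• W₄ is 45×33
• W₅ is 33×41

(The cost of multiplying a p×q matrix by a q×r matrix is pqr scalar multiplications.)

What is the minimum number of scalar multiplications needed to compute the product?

Adjacent pairs: W₁W₂ = 50·24·4 = 4800; W₂W₃ = 24·4·45 = 4320; W₃W₄ = 4·45·33 = 5940; W₄W₅ = 45·33·41 = 60885.
Length 3: W₁..W₃: k=1: 0+4320+50·24·45=58320; k=2: 4800+0+50·4·45=13800 → min 13800 | W₂..W₄: k=2: 0+5940+24·4·33=9108; k=3: 4320+0+24·45·33=39960 → min 9108 | W₃..W₅: k=3: 0+60885+4·45·41=68265; k=4: 5940+0+4·33·41=11352 → min 11352.
Length 4: W₁..W₄: k=1: 0+9108+50·24·33=48708; k=2: 4800+5940+50·4·33=17340; k=3: 13800+0+50·45·33=88050 → min 17340 | W₂..W₅: k=2: 0+11352+24·4·41=15288; k=3: 4320+60885+24·45·41=109485; k=4: 9108+0+24·33·41=41580 → min 15288.
Length 5: W₁..W₅: k=1: 0+15288+50·24·41=64488; k=2: 4800+11352+50·4·41=24352; k=3: 13800+60885+50·45·41=166935; k=4: 17340+0+50·33·41=84990 → min 24352.
Optimal order: ((W₁·W₂)·((W₃·W₄)·W₅)) with cost 24352.

24352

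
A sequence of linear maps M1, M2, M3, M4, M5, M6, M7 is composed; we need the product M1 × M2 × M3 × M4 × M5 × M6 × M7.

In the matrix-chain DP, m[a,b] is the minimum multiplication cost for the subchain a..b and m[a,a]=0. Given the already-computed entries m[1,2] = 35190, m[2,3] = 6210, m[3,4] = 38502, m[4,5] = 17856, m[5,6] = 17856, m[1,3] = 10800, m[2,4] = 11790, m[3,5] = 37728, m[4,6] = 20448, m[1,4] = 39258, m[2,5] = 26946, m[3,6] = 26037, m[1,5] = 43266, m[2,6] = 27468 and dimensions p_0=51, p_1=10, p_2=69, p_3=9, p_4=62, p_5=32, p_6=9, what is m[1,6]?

m[1,6] = min over k∈[1,5] of m[1,k]+m[k+1,6]+p_{0}·p_k·p_{6}.
k=1: 0 + 27468 + 51·10·9 = 32058; k=2: 35190 + 26037 + 51·69·9 = 92898; k=3: 10800 + 20448 + 51·9·9 = 35379; k=4: 39258 + 17856 + 51·62·9 = 85572; k=5: 43266 + 0 + 51·32·9 = 57954.
Minimum: 32058 at k=1.

32058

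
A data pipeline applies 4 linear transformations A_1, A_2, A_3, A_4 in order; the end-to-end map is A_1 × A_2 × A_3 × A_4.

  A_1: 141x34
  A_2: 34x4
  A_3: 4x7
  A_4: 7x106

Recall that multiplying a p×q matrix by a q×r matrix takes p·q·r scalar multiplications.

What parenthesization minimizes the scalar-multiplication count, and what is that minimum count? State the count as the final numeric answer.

81928

Adjacent pairs: A_1A_2 = 141·34·4 = 19176; A_2A_3 = 34·4·7 = 952; A_3A_4 = 4·7·106 = 2968.
Length 3: A_1..A_3: k=1: 0+952+141·34·7=34510; k=2: 19176+0+141·4·7=23124 → min 23124 | A_2..A_4: k=2: 0+2968+34·4·106=17384; k=3: 952+0+34·7·106=26180 → min 17384.
Length 4: A_1..A_4: k=1: 0+17384+141·34·106=525548; k=2: 19176+2968+141·4·106=81928; k=3: 23124+0+141·7·106=127746 → min 81928.
Optimal parenthesization: ((A_1 × A_2) × (A_3 × A_4)) with cost 81928.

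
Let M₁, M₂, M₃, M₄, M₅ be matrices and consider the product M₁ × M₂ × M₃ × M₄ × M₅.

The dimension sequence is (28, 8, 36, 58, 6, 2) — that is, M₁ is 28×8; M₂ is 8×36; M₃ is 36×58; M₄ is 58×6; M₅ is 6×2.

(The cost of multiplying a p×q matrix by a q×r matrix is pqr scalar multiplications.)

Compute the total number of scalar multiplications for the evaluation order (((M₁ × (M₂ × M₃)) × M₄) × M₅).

39776

(M₂ × M₃): 8×36 by 36×58 → 8×58, cost 8·36·58 = 16704
(M₁ × (M₂ × M₃)): 28×8 by 8×58 → 28×58, cost 28·8·58 = 12992; cumulative 29696
((M₁ × (M₂ × M₃)) × M₄): 28×58 by 58×6 → 28×6, cost 28·58·6 = 9744; cumulative 39440
(((M₁ × (M₂ × M₃)) × M₄) × M₅): 28×6 by 6×2 → 28×2, cost 28·6·2 = 336; cumulative 39776
Total: 39776 scalar multiplications.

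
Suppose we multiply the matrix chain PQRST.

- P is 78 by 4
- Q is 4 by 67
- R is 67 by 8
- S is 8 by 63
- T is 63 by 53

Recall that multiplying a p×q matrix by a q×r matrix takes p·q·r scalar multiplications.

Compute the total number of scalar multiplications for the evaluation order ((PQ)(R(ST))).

(PQ): 78×4 by 4×67 → 78×67, cost 78·4·67 = 20904
(ST): 8×63 by 63×53 → 8×53, cost 8·63·53 = 26712
(R(ST)): 67×8 by 8×53 → 67×53, cost 67·8·53 = 28408; cumulative 55120
((PQ)(R(ST))): 78×67 by 67×53 → 78×53, cost 78·67·53 = 276978; cumulative 353002
Total: 353002 scalar multiplications.

353002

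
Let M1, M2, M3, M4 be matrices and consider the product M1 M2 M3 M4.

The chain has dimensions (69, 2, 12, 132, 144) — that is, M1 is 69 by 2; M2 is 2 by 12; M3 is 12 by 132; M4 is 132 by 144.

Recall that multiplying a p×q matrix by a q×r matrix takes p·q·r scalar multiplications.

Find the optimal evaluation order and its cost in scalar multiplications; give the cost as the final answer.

Adjacent pairs: M1M2 = 69·2·12 = 1656; M2M3 = 2·12·132 = 3168; M3M4 = 12·132·144 = 228096.
Length 3: M1..M3: k=1: 0+3168+69·2·132=21384; k=2: 1656+0+69·12·132=110952 → min 21384 | M2..M4: k=2: 0+228096+2·12·144=231552; k=3: 3168+0+2·132·144=41184 → min 41184.
Length 4: M1..M4: k=1: 0+41184+69·2·144=61056; k=2: 1656+228096+69·12·144=348984; k=3: 21384+0+69·132·144=1332936 → min 61056.
Optimal parenthesization: (M1 ((M2 M3) M4)) with cost 61056.

61056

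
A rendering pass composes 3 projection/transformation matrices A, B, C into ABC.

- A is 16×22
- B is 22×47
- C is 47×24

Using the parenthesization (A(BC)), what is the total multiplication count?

(BC): 22×47 by 47×24 → 22×24, cost 22·47·24 = 24816
(A(BC)): 16×22 by 22×24 → 16×24, cost 16·22·24 = 8448; cumulative 33264
Total: 33264 scalar multiplications.

33264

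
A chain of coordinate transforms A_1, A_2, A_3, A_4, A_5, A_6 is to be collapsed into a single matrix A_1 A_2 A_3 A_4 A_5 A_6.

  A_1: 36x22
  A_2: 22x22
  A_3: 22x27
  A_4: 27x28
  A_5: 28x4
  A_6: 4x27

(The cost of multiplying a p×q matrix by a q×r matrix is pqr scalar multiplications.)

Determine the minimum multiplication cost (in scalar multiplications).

14392

Adjacent pairs: A_1A_2 = 36·22·22 = 17424; A_2A_3 = 22·22·27 = 13068; A_3A_4 = 22·27·28 = 16632; A_4A_5 = 27·28·4 = 3024; A_5A_6 = 28·4·27 = 3024.
Length 3: A_1..A_3: k=1: 0+13068+36·22·27=34452; k=2: 17424+0+36·22·27=38808 → min 34452 | A_2..A_4: k=2: 0+16632+22·22·28=30184; k=3: 13068+0+22·27·28=29700 → min 29700 | A_3..A_5: k=3: 0+3024+22·27·4=5400; k=4: 16632+0+22·28·4=19096 → min 5400 | A_4..A_6: k=4: 0+3024+27·28·27=23436; k=5: 3024+0+27·4·27=5940 → min 5940.
Length 4: A_1..A_4: k=1: 0+29700+36·22·28=51876; k=2: 17424+16632+36·22·28=56232; k=3: 34452+0+36·27·28=61668 → min 51876 | A_2..A_5: k=2: 0+5400+22·22·4=7336; k=3: 13068+3024+22·27·4=18468; k=4: 29700+0+22·28·4=32164 → min 7336 | A_3..A_6: k=3: 0+5940+22·27·27=21978; k=4: 16632+3024+22·28·27=36288; k=5: 5400+0+22·4·27=7776 → min 7776.
Length 5: A_1..A_5: k=1: 0+7336+36·22·4=10504; k=2: 17424+5400+36·22·4=25992; k=3: 34452+3024+36·27·4=41364; k=4: 51876+0+36·28·4=55908 → min 10504 | A_2..A_6: k=2: 0+7776+22·22·27=20844; k=3: 13068+5940+22·27·27=35046; k=4: 29700+3024+22·28·27=49356; k=5: 7336+0+22·4·27=9712 → min 9712.
Length 6: A_1..A_6: k=1: 0+9712+36·22·27=31096; k=2: 17424+7776+36·22·27=46584; k=3: 34452+5940+36·27·27=66636; k=4: 51876+3024+36·28·27=82116; k=5: 10504+0+36·4·27=14392 → min 14392.
Optimal order: ((A_1 (A_2 (A_3 (A_4 A_5)))) A_6) with cost 14392.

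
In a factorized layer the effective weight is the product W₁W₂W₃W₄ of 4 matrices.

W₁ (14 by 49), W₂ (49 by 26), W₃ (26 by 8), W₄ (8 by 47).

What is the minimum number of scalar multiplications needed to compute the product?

20944

Adjacent pairs: W₁W₂ = 14·49·26 = 17836; W₂W₃ = 49·26·8 = 10192; W₃W₄ = 26·8·47 = 9776.
Length 3: W₁..W₃: k=1: 0+10192+14·49·8=15680; k=2: 17836+0+14·26·8=20748 → min 15680 | W₂..W₄: k=2: 0+9776+49·26·47=69654; k=3: 10192+0+49·8·47=28616 → min 28616.
Length 4: W₁..W₄: k=1: 0+28616+14·49·47=60858; k=2: 17836+9776+14·26·47=44720; k=3: 15680+0+14·8·47=20944 → min 20944.
Optimal order: ((W₁(W₂W₃))W₄) with cost 20944.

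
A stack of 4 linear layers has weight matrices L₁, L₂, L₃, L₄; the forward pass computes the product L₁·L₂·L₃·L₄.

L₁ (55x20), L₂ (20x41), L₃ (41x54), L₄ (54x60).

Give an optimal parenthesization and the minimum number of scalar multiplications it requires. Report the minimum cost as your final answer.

175080

Adjacent pairs: L₁L₂ = 55·20·41 = 45100; L₂L₃ = 20·41·54 = 44280; L₃L₄ = 41·54·60 = 132840.
Length 3: L₁..L₃: k=1: 0+44280+55·20·54=103680; k=2: 45100+0+55·41·54=166870 → min 103680 | L₂..L₄: k=2: 0+132840+20·41·60=182040; k=3: 44280+0+20·54·60=109080 → min 109080.
Length 4: L₁..L₄: k=1: 0+109080+55·20·60=175080; k=2: 45100+132840+55·41·60=313240; k=3: 103680+0+55·54·60=281880 → min 175080.
Optimal parenthesization: (L₁·((L₂·L₃)·L₄)) with cost 175080.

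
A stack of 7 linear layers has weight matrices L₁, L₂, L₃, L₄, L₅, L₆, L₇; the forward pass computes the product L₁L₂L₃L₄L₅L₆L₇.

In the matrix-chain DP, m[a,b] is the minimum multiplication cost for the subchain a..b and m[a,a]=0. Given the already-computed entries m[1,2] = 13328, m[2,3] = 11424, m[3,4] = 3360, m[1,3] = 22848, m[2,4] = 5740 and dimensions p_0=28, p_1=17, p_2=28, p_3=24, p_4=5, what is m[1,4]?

m[1,4] = min over k∈[1,3] of m[1,k]+m[k+1,4]+p_{0}·p_k·p_{4}.
k=1: 0 + 5740 + 28·17·5 = 8120; k=2: 13328 + 3360 + 28·28·5 = 20608; k=3: 22848 + 0 + 28·24·5 = 26208.
Minimum: 8120 at k=1.

8120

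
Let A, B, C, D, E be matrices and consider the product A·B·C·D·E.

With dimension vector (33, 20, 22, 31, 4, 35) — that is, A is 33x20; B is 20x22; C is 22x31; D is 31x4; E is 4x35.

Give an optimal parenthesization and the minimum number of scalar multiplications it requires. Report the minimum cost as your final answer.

Adjacent pairs: AB = 33·20·22 = 14520; BC = 20·22·31 = 13640; CD = 22·31·4 = 2728; DE = 31·4·35 = 4340.
Length 3: A..C: k=1: 0+13640+33·20·31=34100; k=2: 14520+0+33·22·31=37026 → min 34100 | B..D: k=2: 0+2728+20·22·4=4488; k=3: 13640+0+20·31·4=16120 → min 4488 | C..E: k=3: 0+4340+22·31·35=28210; k=4: 2728+0+22·4·35=5808 → min 5808.
Length 4: A..D: k=1: 0+4488+33·20·4=7128; k=2: 14520+2728+33·22·4=20152; k=3: 34100+0+33·31·4=38192 → min 7128 | B..E: k=2: 0+5808+20·22·35=21208; k=3: 13640+4340+20·31·35=39680; k=4: 4488+0+20·4·35=7288 → min 7288.
Length 5: A..E: k=1: 0+7288+33·20·35=30388; k=2: 14520+5808+33·22·35=45738; k=3: 34100+4340+33·31·35=74245; k=4: 7128+0+33·4·35=11748 → min 11748.
Optimal parenthesization: ((A·(B·(C·D)))·E) with cost 11748.

11748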